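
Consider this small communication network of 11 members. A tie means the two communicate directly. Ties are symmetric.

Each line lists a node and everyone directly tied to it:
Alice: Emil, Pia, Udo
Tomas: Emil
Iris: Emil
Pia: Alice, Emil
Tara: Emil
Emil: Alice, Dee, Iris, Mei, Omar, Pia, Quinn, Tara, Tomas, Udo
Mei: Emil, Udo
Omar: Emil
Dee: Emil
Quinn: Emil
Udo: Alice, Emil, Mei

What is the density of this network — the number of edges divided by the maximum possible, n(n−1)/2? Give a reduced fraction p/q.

There are 13 edges and 11 nodes, so the maximum possible is C(11,2) = 55.
Density = 13/55.

13/55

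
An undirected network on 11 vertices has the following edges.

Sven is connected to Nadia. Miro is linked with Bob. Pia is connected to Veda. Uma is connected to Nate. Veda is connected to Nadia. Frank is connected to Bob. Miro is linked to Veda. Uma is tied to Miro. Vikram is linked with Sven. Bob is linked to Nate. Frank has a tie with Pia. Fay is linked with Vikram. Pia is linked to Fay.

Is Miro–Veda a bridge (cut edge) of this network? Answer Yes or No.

No

Even without that edge, Miro still reaches Veda via Miro – Bob – Frank – Pia – Veda, so the network stays connected. Not a bridge.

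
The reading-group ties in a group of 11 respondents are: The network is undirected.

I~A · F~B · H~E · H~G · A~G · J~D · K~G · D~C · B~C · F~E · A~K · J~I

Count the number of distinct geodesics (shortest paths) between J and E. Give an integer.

The shortest distance is 5. The length-5 paths are: J–I–A–G–H–E; J–D–C–B–F–E.
That gives 2 distinct shortest paths.

2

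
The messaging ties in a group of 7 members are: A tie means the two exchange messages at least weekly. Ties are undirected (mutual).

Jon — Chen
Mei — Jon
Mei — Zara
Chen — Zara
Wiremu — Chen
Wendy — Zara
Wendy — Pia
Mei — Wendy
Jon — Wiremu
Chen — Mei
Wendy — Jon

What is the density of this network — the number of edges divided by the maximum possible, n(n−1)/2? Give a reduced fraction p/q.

11/21

There are 11 edges and 7 nodes, so the maximum possible is C(7,2) = 21.
Density = 11/21.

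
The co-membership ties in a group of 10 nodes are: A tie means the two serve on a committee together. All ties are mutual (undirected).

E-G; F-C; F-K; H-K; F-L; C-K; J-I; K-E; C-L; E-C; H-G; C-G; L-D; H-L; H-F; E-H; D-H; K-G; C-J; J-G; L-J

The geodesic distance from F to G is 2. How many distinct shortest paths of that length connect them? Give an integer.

The shortest distance is 2. The length-2 paths are: F–C–G; F–K–G; F–H–G.
That gives 3 distinct shortest paths.

3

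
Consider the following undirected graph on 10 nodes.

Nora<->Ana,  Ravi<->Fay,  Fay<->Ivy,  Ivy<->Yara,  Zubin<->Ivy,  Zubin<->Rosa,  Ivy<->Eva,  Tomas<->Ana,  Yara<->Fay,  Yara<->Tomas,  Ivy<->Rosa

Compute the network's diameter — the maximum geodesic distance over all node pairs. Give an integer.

5

Eccentricity of each node (its greatest distance to any other): Ana:4, Eva:5, Fay:4, Ivy:4, Nora:5, Ravi:5, Rosa:5, Tomas:3, Yara:3, Zubin:5.
The maximum eccentricity is 5, realized for instance by the pair Rosa–Nora via Rosa – Ivy – Yara – Tomas – Ana – Nora. So the diameter is 5.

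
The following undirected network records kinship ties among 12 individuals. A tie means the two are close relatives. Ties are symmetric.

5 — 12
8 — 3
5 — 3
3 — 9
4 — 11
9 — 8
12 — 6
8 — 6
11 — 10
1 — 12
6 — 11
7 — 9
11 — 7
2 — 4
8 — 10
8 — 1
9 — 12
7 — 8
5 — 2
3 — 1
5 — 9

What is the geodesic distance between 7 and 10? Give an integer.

One shortest route is 7 – 8 – 10, which uses 2 edges, and 7 and 10 are not directly tied, so nothing shorter exists. So d(7,10) = 2.

2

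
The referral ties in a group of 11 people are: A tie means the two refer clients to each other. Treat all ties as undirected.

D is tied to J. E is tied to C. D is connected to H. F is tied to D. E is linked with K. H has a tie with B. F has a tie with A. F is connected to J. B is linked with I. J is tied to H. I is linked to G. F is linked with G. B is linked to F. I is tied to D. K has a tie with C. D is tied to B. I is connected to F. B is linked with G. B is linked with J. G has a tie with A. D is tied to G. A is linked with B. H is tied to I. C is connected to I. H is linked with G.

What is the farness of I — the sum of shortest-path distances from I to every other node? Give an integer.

14

Distances from I: A:2, B:1, C:1, D:1, E:2, F:1, G:1, H:1, J:2, K:2.
Sum = 2 + 1 + 1 + 1 + 2 + 1 + 1 + 1 + 2 + 2 = 14.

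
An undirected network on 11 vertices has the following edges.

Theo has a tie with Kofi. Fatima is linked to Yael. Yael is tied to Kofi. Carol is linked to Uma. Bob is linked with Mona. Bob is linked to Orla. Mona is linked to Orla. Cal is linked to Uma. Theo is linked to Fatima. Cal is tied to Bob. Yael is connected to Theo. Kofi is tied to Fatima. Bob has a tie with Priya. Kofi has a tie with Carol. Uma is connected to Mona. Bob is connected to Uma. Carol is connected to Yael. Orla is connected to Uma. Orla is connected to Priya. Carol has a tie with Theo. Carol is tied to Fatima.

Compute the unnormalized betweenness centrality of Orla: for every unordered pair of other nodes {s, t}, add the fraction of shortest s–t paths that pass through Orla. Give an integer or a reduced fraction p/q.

Pairs whose geodesics pass through Orla — Carol–Priya: 1/2; Theo–Priya: 1/2; Yael–Priya: 1/2; Fatima–Priya: 1/2; Kofi–Priya: 1/2; Priya–Uma: 1/2; Priya–Mona: 1/2.
All other pairs contribute 0.
Summing the contributions gives betweenness(Orla) = 7/2.

7/2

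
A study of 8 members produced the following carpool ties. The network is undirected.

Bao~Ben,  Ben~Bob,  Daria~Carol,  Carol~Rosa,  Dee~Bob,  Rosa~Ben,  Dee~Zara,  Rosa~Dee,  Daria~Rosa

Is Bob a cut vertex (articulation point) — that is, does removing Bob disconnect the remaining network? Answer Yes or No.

No

Even without Bob, every remaining node can still reach every other (the residual graph is connected), so Bob is not a cut vertex.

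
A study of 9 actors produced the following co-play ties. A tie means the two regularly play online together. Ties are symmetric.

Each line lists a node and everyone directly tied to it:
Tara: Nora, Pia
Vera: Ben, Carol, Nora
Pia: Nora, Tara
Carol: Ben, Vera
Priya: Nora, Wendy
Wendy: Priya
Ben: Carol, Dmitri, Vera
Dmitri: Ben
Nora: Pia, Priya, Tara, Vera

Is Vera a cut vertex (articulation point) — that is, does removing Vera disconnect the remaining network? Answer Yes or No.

Yes

Removing Vera leaves {Nora, Pia, Priya, Tara, and Wendy} with no path to {Ben, Carol, and Dmitri}, so the network splits into 2 components. Vera is a cut vertex.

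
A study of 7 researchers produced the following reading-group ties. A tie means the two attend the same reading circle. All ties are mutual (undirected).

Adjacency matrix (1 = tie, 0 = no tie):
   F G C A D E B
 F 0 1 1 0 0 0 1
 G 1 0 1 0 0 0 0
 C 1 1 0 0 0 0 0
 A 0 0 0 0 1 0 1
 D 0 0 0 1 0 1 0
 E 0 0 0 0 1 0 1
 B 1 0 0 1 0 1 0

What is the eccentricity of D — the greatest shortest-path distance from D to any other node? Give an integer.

4

Distances from D: A:1, B:2, C:4, E:1, F:3, G:4.
The largest is 4 (to G and C), so the eccentricity of D is 4.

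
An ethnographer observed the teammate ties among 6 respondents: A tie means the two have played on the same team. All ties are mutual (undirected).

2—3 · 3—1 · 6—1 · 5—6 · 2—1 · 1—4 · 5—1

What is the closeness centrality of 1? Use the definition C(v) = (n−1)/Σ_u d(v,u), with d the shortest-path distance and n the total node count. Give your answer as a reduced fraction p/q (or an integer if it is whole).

1

Distances from 1: 2:1, 3:1, 4:1, 5:1, 6:1. Sum = 5.
n = 6, so closeness = 5/5 = 1.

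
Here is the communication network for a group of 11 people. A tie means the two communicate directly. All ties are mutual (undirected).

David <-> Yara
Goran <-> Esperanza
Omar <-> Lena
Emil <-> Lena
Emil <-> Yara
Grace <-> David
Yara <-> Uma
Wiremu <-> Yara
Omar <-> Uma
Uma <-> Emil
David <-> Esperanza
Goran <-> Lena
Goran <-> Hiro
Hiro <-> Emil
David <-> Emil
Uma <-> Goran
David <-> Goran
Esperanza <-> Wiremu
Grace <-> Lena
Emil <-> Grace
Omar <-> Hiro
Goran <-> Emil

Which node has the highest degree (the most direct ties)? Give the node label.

Degrees — David:5, Emil:7, Esperanza:3, Goran:6, Grace:3, Hiro:3, Lena:4, Omar:3, Uma:4, Wiremu:2, Yara:4.
The maximum is 7, attained only by Emil.

Emil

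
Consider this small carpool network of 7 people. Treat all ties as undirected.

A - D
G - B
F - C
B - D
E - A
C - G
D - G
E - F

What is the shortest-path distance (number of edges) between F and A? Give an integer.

One shortest route is F – E – A, which uses 2 edges, and F and A are not directly tied, so nothing shorter exists. So d(F,A) = 2.

2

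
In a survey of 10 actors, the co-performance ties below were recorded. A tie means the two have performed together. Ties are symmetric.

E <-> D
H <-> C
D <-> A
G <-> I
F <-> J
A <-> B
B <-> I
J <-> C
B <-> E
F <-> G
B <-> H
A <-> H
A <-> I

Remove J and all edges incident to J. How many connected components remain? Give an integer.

J's neighbors (C and F) remain reachable from one another through other ties, so the rest of the network stays in one piece.

1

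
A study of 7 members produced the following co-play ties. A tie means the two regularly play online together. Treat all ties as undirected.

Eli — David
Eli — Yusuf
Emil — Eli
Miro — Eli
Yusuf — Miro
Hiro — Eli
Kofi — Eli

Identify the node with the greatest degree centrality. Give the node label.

Eli

Degrees — David:1, Eli:6, Emil:1, Hiro:1, Kofi:1, Miro:2, Yusuf:2.
The maximum is 6, attained only by Eli.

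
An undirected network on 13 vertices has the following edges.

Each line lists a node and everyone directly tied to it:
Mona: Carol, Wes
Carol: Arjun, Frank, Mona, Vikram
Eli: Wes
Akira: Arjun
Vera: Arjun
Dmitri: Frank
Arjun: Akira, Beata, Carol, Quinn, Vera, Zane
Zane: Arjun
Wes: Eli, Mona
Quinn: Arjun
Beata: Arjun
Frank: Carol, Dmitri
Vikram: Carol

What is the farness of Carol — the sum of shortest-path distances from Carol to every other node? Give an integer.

21

Distances from Carol: Akira:2, Arjun:1, Beata:2, Dmitri:2, Eli:3, Frank:1, Mona:1, Quinn:2, Vera:2, Vikram:1, Wes:2, Zane:2.
Sum = 2 + 1 + 2 + 2 + 3 + 1 + 1 + 2 + 2 + 1 + 2 + 2 = 21.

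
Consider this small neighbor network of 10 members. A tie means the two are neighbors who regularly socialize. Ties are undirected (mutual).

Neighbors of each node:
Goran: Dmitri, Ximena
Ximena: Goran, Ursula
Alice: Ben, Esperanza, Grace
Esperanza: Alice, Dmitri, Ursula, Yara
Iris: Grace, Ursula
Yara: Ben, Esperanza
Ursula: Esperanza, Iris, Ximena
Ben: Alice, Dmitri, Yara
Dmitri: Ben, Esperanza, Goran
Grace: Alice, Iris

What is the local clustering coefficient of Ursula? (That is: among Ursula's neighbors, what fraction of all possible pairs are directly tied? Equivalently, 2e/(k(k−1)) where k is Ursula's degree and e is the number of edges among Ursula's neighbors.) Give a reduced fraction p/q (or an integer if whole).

0

Ursula's neighbors: Esperanza, Iris, and Ximena (k = 3).
Possible neighbor pairs: C(3,2) = 3. Edges among them: none → e = 0.
Clustering(Ursula) = 0/3 = 0.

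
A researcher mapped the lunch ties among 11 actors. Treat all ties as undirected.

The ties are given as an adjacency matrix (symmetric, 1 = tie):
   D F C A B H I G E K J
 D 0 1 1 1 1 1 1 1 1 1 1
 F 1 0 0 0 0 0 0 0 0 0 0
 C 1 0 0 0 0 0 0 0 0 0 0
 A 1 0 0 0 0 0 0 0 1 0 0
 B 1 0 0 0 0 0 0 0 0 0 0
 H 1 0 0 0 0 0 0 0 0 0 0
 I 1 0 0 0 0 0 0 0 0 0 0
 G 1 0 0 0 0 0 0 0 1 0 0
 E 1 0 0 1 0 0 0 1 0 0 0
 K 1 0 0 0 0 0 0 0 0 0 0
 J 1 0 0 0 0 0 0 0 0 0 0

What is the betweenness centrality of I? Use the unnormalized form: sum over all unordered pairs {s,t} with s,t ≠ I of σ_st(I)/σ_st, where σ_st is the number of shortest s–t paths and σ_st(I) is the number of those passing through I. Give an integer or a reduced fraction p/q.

0

No shortest path between any pair of other nodes passes through I.
Summing the contributions gives betweenness(I) = 0.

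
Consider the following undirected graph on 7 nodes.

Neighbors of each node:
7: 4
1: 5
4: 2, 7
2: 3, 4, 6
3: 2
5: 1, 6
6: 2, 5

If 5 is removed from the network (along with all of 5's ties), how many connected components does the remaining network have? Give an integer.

2

Without 5, the remaining ties split the others into: {2, 3, 4, 6, 7}; {1}.
That's 2 separate components.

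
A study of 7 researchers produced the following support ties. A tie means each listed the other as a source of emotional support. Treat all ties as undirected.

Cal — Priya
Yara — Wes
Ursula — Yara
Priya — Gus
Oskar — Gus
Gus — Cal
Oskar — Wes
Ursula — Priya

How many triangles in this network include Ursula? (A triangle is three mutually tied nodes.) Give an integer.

0

Ursula's neighbors are Priya and Yara, but none of them are tied to each other, so no triangle contains Ursula.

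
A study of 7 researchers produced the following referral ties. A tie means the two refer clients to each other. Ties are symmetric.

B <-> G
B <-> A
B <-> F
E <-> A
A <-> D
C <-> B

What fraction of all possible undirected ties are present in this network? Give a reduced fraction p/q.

There are 6 edges and 7 nodes, so the maximum possible is C(7,2) = 21.
Density = 6/21 = 2/7.

2/7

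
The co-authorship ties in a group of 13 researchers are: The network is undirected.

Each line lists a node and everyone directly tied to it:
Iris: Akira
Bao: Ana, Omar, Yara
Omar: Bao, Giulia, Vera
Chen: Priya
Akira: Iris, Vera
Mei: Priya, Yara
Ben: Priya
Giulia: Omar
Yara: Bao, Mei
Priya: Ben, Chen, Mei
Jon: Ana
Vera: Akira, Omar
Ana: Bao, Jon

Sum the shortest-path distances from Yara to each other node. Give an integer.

Distances from Yara: Akira:4, Ana:2, Bao:1, Ben:3, Chen:3, Giulia:3, Iris:5, Jon:3, Mei:1, Omar:2, Priya:2, Vera:3.
Sum = 4 + 2 + 1 + 3 + 3 + 3 + 5 + 3 + 1 + 2 + 2 + 3 = 32.

32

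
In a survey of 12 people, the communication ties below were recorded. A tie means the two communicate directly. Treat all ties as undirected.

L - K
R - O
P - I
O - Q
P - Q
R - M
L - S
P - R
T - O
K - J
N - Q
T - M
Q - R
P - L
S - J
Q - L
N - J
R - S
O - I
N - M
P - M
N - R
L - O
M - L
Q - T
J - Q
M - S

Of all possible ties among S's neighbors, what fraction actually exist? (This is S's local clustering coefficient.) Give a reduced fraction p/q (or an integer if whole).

1/3

S's neighbors: J, L, M, and R (k = 4).
Possible neighbor pairs: C(4,2) = 6. Edges among them: L–M, M–R → e = 2.
Clustering(S) = 2/6 = 1/3.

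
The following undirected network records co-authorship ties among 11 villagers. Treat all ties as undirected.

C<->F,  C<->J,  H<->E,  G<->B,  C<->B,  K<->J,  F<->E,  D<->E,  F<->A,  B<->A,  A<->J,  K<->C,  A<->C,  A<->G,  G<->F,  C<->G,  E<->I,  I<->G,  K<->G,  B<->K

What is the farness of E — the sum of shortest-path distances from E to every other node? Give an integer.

Distances from E: A:2, B:3, C:2, D:1, F:1, G:2, H:1, I:1, J:3, K:3.
Sum = 2 + 3 + 2 + 1 + 1 + 2 + 1 + 1 + 3 + 3 = 19.

19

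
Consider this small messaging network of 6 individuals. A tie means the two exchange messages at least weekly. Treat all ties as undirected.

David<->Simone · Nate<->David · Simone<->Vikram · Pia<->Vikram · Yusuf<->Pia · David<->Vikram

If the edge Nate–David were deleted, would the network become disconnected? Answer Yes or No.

Without the Nate–David edge there is no alternate route between Nate and David, so the network disconnects. It is a bridge.

Yes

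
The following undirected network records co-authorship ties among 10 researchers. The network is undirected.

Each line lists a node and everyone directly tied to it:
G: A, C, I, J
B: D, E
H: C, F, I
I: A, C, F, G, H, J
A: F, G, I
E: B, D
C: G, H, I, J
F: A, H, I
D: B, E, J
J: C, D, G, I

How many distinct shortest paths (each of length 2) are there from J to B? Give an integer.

The shortest distance is 2, and the only length-2 path is J–D–B. So there is exactly 1 shortest path.

1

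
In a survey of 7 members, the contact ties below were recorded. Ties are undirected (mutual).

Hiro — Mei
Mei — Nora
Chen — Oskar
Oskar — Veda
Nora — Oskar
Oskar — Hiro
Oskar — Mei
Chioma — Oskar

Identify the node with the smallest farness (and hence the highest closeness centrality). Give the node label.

Farness (sum of distances to all others) for each node — Chen:11, Chioma:11, Hiro:10, Mei:9, Nora:10, Oskar:6, Veda:11.
The smallest farness is 6, for Oskar, so Oskar has the highest closeness.

Oskar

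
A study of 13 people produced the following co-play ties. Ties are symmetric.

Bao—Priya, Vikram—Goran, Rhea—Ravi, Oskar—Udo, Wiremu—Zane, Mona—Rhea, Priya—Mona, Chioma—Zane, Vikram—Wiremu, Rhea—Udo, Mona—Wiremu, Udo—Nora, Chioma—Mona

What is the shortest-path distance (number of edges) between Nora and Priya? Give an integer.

4

One shortest route is Nora – Udo – Rhea – Mona – Priya, which uses 4 edges, and at distance 3 from Nora we only reach {Mona, Ravi}, which does not include Priya. So d(Nora,Priya) = 4.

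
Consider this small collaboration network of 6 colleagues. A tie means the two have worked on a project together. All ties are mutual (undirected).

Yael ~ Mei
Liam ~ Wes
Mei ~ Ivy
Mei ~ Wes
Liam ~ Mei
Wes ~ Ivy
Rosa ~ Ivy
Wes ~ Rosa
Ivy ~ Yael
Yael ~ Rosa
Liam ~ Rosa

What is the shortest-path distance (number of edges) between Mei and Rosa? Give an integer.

2

One shortest route is Mei – Liam – Rosa, which uses 2 edges, and Mei and Rosa are not directly tied, so nothing shorter exists. So d(Mei,Rosa) = 2.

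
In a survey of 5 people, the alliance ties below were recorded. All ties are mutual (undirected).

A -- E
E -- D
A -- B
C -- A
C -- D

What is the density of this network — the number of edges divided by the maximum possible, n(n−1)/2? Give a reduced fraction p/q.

There are 5 edges and 5 nodes, so the maximum possible is C(5,2) = 10.
Density = 5/10 = 1/2.

1/2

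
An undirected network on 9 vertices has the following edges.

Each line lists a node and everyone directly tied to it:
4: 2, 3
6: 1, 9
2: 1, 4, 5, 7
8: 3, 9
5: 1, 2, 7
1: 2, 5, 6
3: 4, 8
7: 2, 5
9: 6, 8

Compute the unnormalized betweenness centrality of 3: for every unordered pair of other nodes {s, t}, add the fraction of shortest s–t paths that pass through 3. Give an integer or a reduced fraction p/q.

9/2

Pairs whose geodesics pass through 3 — 4–9: 1; 4–8: 1; 2–8: 1; 7–8: 1; 5–8: 1/2.
All other pairs contribute 0.
Summing the contributions gives betweenness(3) = 9/2.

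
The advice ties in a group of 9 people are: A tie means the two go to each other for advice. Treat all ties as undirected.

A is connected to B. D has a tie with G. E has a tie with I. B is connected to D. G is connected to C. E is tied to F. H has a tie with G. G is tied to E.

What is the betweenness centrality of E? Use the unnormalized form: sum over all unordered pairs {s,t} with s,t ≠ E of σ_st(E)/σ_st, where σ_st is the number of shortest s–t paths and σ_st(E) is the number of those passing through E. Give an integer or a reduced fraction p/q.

Pairs whose geodesics pass through E — F–D: 1; F–C: 1; F–I: 1; F–A: 1; F–G: 1; F–H: 1; F–B: 1; D–I: 1; C–I: 1; I–A: 1; I–G: 1; I–H: 1; I–B: 1.
All other pairs contribute 0.
Summing the contributions gives betweenness(E) = 13.

13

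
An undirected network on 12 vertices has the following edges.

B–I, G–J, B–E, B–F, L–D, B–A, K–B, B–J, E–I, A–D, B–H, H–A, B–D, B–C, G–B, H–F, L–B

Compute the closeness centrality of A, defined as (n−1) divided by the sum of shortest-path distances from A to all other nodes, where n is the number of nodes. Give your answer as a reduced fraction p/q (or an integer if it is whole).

Distances from A: B:1, C:2, D:1, E:2, F:2, G:2, H:1, I:2, J:2, K:2, L:2. Sum = 19.
n = 12, so closeness = 11/19.

11/19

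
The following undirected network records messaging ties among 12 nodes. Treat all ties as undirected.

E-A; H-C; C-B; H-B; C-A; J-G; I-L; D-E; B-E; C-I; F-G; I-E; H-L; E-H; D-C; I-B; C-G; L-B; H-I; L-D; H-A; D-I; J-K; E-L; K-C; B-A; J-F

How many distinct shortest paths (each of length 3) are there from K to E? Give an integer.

5

The shortest distance is 3. The length-3 paths are: K–C–H–E; K–C–I–E; K–C–A–E; K–C–B–E; K–C–D–E.
That gives 5 distinct shortest paths.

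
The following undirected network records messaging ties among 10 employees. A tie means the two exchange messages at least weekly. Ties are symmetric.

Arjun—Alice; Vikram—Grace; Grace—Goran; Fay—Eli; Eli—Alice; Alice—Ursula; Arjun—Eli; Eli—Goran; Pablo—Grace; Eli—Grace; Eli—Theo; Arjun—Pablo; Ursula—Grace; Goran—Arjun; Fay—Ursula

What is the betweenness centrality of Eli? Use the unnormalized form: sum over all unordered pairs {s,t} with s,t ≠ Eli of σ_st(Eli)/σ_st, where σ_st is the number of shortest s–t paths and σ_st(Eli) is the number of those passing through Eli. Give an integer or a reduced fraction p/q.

Pairs whose geodesics pass through Eli — Theo–Goran: 1; Theo–Arjun: 1; Theo–Grace: 1; Theo–Alice: 1; Theo–Fay: 1; Theo–Vikram: 1; Theo–Pablo: 2/2; Theo–Ursula: 3/3; Goran–Alice: 1/2; Goran–Fay: 1; Arjun–Grace: 1/3; Arjun–Fay: 1; Arjun–Vikram: 1/3; Grace–Alice: 1/2 … (+5 more pairs).
All other pairs contribute 0.
Summing the contributions gives betweenness(Eli) = 43/3.

43/3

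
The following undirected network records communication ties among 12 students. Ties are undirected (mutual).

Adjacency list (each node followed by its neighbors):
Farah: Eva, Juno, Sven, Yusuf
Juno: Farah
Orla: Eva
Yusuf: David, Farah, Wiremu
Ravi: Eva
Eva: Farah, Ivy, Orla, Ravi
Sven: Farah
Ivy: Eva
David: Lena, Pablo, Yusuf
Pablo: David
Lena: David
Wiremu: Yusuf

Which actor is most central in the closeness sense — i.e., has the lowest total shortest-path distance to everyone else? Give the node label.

Farah

Farness (sum of distances to all others) for each node — David:28, Eva:24, Farah:20, Ivy:34, Juno:30, Lena:38, Orla:34, Pablo:38, Ravi:34, Sven:30, Wiremu:32, Yusuf:22.
The smallest farness is 20, for Farah, so Farah has the highest closeness.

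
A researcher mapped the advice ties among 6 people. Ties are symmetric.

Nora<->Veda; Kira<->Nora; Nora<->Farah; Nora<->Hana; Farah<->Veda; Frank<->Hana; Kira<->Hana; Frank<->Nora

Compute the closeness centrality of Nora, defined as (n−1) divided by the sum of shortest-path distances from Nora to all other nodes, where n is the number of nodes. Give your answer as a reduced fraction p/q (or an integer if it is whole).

1

Distances from Nora: Farah:1, Frank:1, Hana:1, Kira:1, Veda:1. Sum = 5.
n = 6, so closeness = 5/5 = 1.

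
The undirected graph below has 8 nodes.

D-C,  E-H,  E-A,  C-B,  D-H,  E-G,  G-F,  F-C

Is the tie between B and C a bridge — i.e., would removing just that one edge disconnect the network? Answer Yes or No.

Without the B–C edge there is no alternate route between B and C, so the network disconnects. It is a bridge.

Yes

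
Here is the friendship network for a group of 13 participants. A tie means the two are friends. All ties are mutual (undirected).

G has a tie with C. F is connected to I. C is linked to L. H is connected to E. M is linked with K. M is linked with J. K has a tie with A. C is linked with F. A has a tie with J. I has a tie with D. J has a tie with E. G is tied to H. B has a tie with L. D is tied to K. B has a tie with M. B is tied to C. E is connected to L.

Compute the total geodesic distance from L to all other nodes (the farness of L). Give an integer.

26

Distances from L: A:3, B:1, C:1, D:4, E:1, F:2, G:2, H:2, I:3, J:2, K:3, M:2.
Sum = 3 + 1 + 1 + 4 + 1 + 2 + 2 + 2 + 3 + 2 + 3 + 2 = 26.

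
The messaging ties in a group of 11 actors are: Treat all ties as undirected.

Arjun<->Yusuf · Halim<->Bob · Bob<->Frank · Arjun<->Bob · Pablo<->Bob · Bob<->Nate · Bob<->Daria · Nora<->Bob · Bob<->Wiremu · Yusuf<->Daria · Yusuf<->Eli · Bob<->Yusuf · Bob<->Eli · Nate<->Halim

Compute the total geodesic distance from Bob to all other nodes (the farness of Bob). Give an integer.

Distances from Bob: Arjun:1, Daria:1, Eli:1, Frank:1, Halim:1, Nate:1, Nora:1, Pablo:1, Wiremu:1, Yusuf:1.
Sum = 1 + 1 + 1 + 1 + 1 + 1 + 1 + 1 + 1 + 1 = 10.

10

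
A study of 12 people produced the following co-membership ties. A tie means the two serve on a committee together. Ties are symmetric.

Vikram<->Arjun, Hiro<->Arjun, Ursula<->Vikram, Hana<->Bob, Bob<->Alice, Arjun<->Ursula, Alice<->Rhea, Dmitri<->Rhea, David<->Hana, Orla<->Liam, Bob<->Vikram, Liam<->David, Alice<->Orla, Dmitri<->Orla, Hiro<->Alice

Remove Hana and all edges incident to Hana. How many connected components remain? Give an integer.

1

Hana's neighbors (Bob and David) remain reachable from one another through other ties, so the rest of the network stays in one piece.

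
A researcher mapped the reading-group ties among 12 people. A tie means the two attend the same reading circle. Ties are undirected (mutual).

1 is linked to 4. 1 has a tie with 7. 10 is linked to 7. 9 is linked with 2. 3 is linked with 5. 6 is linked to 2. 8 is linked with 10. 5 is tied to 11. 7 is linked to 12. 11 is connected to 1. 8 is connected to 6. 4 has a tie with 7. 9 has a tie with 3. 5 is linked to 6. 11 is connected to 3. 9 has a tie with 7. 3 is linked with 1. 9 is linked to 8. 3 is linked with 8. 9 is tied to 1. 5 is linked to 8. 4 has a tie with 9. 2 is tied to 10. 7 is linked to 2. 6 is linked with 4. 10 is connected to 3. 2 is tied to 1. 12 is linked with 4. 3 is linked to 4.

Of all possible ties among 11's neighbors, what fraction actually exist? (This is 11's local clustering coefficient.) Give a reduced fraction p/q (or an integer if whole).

11's neighbors: 1, 3, and 5 (k = 3).
Possible neighbor pairs: C(3,2) = 3. Edges among them: 1–3, 3–5 → e = 2.
Clustering(11) = 2/3.

2/3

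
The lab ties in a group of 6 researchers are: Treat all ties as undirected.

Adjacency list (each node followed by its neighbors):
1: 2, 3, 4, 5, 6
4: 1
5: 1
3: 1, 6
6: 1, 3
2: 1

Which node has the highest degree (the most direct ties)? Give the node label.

Degrees — 1:5, 2:1, 3:2, 4:1, 5:1, 6:2.
The maximum is 5, attained only by 1.

1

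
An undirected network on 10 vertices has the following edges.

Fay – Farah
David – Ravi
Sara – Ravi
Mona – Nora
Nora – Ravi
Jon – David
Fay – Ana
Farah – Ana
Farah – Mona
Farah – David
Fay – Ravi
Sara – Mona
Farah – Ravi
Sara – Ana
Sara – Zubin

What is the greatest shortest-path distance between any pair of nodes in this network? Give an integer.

4

Eccentricity of each node (its greatest distance to any other): Ana:3, David:3, Farah:3, Fay:3, Jon:4, Mona:3, Nora:3, Ravi:2, Sara:3, Zubin:4.
The maximum eccentricity is 4, realized for instance by the pair Zubin–Jon via Zubin – Sara – Ravi – David – Jon. So the diameter is 4.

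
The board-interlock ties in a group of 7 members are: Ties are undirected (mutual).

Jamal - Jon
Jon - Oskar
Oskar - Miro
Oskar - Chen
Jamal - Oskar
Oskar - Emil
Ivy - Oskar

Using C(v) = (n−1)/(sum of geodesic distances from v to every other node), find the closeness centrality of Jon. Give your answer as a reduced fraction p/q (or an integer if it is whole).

Distances from Jon: Chen:2, Emil:2, Ivy:2, Jamal:1, Miro:2, Oskar:1. Sum = 10.
n = 7, so closeness = 6/10 = 3/5.

3/5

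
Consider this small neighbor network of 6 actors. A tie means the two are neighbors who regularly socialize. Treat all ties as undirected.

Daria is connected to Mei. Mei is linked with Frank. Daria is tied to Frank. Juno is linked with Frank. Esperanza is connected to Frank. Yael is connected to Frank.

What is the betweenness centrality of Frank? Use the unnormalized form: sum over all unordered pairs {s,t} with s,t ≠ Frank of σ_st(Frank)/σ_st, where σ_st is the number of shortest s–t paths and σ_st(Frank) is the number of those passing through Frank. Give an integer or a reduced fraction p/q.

Pairs whose geodesics pass through Frank — Juno–Mei: 1; Juno–Esperanza: 1; Juno–Daria: 1; Juno–Yael: 1; Mei–Esperanza: 1; Mei–Yael: 1; Esperanza–Daria: 1; Esperanza–Yael: 1; Daria–Yael: 1.
All other pairs contribute 0.
Summing the contributions gives betweenness(Frank) = 9.

9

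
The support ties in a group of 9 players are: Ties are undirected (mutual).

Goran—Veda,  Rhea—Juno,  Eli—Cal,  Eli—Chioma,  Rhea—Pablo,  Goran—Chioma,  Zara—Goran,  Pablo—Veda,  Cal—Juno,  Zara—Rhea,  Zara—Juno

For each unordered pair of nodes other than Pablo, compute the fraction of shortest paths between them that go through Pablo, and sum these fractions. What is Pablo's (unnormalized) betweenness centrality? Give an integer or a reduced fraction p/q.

Pairs whose geodesics pass through Pablo — Juno–Veda: 1/2; Cal–Veda: 1/3; Veda–Rhea: 1.
All other pairs contribute 0.
Summing the contributions gives betweenness(Pablo) = 11/6.

11/6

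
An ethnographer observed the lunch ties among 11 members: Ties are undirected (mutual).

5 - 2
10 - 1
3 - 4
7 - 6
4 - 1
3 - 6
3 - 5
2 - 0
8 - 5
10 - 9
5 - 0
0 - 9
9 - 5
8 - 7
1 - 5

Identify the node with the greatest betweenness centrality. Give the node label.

5

Unnormalized betweenness of each node: 0:5/6, 1:41/6, 2:0, 3:31/3, 4:5/3, 5:80/3, 6:2, 7:1, 8:6, 9:23/6, 10:5/6.
5 has the largest value, 80/3, making it the main broker — the node through which the most shortest paths run.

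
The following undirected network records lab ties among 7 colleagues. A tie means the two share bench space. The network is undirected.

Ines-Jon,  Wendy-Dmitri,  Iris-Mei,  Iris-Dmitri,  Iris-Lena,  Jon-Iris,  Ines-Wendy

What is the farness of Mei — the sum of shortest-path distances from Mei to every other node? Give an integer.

13

Distances from Mei: Dmitri:2, Ines:3, Iris:1, Jon:2, Lena:2, Wendy:3.
Sum = 2 + 3 + 1 + 2 + 2 + 3 = 13.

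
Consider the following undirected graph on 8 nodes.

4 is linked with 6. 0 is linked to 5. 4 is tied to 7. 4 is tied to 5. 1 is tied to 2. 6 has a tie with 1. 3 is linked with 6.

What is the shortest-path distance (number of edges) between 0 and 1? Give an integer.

One shortest route is 0 – 5 – 4 – 6 – 1, which uses 4 edges, and at distance 3 from 0 we only reach {6, 7}, which does not include 1. So d(0,1) = 4.

4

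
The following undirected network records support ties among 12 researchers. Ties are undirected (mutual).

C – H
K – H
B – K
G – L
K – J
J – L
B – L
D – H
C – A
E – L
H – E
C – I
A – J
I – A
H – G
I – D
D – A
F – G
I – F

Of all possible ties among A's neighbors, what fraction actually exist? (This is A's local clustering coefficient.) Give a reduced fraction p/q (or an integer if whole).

A's neighbors: C, D, I, and J (k = 4).
Possible neighbor pairs: C(4,2) = 6. Edges among them: C–I, D–I → e = 2.
Clustering(A) = 2/6 = 1/3.

1/3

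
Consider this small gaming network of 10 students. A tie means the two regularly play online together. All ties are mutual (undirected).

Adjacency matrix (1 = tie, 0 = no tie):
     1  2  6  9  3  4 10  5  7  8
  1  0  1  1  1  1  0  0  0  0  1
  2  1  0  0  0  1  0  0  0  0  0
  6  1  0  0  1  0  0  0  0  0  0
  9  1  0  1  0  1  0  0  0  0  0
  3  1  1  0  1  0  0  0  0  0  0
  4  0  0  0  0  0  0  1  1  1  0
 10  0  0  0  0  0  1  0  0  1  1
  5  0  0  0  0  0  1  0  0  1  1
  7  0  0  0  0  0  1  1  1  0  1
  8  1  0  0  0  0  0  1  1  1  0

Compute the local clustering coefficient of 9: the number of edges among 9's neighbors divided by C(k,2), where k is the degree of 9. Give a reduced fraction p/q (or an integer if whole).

2/3

9's neighbors: 1, 3, and 6 (k = 3).
Possible neighbor pairs: C(3,2) = 3. Edges among them: 1–3, 1–6 → e = 2.
Clustering(9) = 2/3.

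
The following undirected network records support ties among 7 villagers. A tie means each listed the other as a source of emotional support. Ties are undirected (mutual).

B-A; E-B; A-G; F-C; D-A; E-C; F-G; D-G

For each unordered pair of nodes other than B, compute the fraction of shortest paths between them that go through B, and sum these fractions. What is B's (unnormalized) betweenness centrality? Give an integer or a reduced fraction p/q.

3

Pairs whose geodesics pass through B — G–E: 1/2; D–E: 1; A–E: 1; A–C: 1/2.
All other pairs contribute 0.
Summing the contributions gives betweenness(B) = 3.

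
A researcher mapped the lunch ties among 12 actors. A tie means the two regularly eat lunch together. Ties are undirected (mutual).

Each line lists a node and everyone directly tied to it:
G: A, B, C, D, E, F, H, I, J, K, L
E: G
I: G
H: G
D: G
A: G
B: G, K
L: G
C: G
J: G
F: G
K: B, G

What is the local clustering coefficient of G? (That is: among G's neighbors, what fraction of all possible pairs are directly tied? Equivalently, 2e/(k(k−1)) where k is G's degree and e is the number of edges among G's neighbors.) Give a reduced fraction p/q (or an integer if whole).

G's neighbors: A, B, C, D, E, F, H, I, J, K, and L (k = 11).
Possible neighbor pairs: C(11,2) = 55. Edges among them: B–K → e = 1.
Clustering(G) = 1/55.

1/55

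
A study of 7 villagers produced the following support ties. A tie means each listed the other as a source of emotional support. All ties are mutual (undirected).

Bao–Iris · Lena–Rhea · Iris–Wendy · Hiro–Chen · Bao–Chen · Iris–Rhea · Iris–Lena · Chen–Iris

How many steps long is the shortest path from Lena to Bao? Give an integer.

One shortest route is Lena – Iris – Bao, which uses 2 edges, and Lena and Bao are not directly tied, so nothing shorter exists. So d(Lena,Bao) = 2.

2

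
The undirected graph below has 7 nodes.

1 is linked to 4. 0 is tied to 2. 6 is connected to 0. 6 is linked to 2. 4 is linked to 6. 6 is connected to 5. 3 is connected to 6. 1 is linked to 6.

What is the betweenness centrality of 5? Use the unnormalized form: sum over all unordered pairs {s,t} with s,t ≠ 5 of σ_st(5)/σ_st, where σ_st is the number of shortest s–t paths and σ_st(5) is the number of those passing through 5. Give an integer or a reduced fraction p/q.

0

No shortest path between any pair of other nodes passes through 5.
Summing the contributions gives betweenness(5) = 0.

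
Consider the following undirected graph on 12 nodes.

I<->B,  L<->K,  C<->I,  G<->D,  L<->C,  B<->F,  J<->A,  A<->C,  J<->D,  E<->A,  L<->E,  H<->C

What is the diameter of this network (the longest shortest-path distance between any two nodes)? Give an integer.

Eccentricity of each node (its greatest distance to any other): A:4, B:6, C:4, D:6, E:5, F:7, G:7, H:5, I:5, J:5, K:6, L:5.
The maximum eccentricity is 7, realized for instance by the pair G–F via G – D – J – A – C – I – B – F. So the diameter is 7.

7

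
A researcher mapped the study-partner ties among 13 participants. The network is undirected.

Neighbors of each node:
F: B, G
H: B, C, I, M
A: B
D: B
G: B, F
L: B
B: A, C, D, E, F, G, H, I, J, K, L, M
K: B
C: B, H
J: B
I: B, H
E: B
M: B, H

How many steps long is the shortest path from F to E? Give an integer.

One shortest route is F – B – E, which uses 2 edges, and F and E are not directly tied, so nothing shorter exists. So d(F,E) = 2.

2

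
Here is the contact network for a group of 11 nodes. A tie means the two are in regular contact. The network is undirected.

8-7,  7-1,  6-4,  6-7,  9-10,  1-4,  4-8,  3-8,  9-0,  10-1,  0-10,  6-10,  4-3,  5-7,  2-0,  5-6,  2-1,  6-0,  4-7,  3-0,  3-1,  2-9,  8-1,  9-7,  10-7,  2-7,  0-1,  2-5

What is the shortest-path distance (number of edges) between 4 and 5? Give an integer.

2

One shortest route is 4 – 6 – 5, which uses 2 edges, and 4 and 5 are not directly tied, so nothing shorter exists. So d(4,5) = 2.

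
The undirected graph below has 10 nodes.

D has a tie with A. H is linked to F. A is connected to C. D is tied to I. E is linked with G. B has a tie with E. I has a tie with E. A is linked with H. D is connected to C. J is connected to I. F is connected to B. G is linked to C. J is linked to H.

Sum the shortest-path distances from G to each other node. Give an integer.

Distances from G: A:2, B:2, C:1, D:2, E:1, F:3, H:3, I:2, J:3.
Sum = 2 + 2 + 1 + 2 + 1 + 3 + 3 + 2 + 3 = 19.

19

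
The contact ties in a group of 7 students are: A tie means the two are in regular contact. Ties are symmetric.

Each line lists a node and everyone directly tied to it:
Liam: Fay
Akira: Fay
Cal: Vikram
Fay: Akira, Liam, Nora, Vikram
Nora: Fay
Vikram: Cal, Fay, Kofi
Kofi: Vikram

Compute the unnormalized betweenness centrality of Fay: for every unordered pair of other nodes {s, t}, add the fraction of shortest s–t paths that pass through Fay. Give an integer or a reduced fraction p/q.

12

Pairs whose geodesics pass through Fay — Kofi–Liam: 1; Kofi–Nora: 1; Kofi–Akira: 1; Liam–Vikram: 1; Liam–Cal: 1; Liam–Nora: 1; Liam–Akira: 1; Vikram–Nora: 1; Vikram–Akira: 1; Cal–Nora: 1; Cal–Akira: 1; Nora–Akira: 1.
All other pairs contribute 0.
Summing the contributions gives betweenness(Fay) = 12.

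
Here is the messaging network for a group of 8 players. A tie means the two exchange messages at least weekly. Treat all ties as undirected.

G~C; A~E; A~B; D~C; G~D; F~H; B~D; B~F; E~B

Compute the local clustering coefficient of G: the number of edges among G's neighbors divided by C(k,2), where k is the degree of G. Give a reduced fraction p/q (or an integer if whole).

1

G's neighbors: C and D (k = 2).
Possible neighbor pairs: C(2,2) = 1. Edges among them: C–D → e = 1.
Clustering(G) = 1/1.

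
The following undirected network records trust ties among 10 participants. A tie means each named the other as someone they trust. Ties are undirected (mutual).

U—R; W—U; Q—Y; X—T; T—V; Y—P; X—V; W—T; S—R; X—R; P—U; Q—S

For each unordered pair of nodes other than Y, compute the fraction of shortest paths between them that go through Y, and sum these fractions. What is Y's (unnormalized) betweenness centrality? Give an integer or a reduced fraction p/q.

Pairs whose geodesics pass through Y — Q–P: 1; Q–U: 1/2; Q–W: 1/2; P–S: 1/2.
All other pairs contribute 0.
Summing the contributions gives betweenness(Y) = 5/2.

5/2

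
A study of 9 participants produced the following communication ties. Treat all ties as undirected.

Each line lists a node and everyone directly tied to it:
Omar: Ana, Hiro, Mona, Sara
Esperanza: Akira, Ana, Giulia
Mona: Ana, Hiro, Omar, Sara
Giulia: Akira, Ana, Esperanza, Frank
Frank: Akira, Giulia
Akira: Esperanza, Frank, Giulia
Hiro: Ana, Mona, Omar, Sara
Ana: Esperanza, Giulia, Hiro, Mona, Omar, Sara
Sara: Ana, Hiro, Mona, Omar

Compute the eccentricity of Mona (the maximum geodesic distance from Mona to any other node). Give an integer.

3

Distances from Mona: Akira:3, Ana:1, Esperanza:2, Frank:3, Giulia:2, Hiro:1, Omar:1, Sara:1.
The largest is 3 (to Akira and Frank), so the eccentricity of Mona is 3.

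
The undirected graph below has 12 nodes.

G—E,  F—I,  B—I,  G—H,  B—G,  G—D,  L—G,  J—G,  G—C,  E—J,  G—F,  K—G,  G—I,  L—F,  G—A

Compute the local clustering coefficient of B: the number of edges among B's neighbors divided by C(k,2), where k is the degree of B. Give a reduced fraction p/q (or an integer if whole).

B's neighbors: G and I (k = 2).
Possible neighbor pairs: C(2,2) = 1. Edges among them: G–I → e = 1.
Clustering(B) = 1/1.

1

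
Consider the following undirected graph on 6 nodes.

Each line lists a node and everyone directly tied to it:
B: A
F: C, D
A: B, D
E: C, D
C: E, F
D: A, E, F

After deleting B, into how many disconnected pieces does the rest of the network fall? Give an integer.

1

B's neighbors (A) remain reachable from one another through other ties, so the rest of the network stays in one piece.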